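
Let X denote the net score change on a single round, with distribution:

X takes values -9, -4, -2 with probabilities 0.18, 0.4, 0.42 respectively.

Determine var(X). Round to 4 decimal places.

E[X] = (-9)(0.18) + (-4)(0.4) + (-2)(0.42) = -4.06
E[X²] = (-9)²(0.18) + (-4)²(0.4) + (-2)²(0.42) = 22.66
var(X) = E[X²] − (E[X])² = 22.66 − (-4.06)² = 6.1764

6.1764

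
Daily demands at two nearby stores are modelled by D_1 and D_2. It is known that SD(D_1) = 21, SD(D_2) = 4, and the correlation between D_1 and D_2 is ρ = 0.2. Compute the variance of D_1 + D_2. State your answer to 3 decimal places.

Var(D_1) = (21)² = 441;  Var(D_2) = (4)² = 16
Cov(D_1,D_2) = ρ·SD(D_1)·SD(D_2) = 0.2·21·4 = 16.8
Var(D_1 + D_2) = (1)²·Var(D_1) + (1)²·Var(D_2) + 2·(1)·(1)·Cov(D_1,D_2)
= 1·441 + 1·16 + 2·16.8 = 490.6

490.600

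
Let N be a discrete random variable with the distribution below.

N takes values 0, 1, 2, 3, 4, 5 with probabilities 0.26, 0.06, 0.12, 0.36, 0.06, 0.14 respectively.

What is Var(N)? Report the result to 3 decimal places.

E[N] = (0)(0.26) + (1)(0.06) + (2)(0.12) + (3)(0.36) + (4)(0.06) + (5)(0.14) = 2.32
E[N²] = (0)²(0.26) + (1)²(0.06) + (2)²(0.12) + (3)²(0.36) + (4)²(0.06) + (5)²(0.14) = 8.24
Var(N) = E[N²] − (E[N])² = 8.24 − (2.32)² = 2.8576

2.858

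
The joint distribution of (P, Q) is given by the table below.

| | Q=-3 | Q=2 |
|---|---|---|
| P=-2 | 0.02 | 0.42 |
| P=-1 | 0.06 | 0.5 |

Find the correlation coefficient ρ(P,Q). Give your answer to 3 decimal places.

E[P] = -1.44,  E[Q] = 1.6
E[PQ] = -2.38
cov(P,Q) = E[PQ] − E[P]E[Q] = -2.38 − (-1.44)(1.6) = -0.076
var(P) = 0.2464,  var(Q) = 1.84
ρ = -0.076 / √(0.2464·1.84) ≈ -0.113

-0.113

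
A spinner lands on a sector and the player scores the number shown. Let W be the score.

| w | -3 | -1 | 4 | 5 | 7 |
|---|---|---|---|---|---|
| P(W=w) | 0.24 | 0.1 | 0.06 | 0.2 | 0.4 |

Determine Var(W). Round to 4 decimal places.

17.4516

E[W] = (-3)(0.24) + (-1)(0.1) + (4)(0.06) + (5)(0.2) + (7)(0.4) = 3.22
E[W²] = (-3)²(0.24) + (-1)²(0.1) + (4)²(0.06) + (5)²(0.2) + (7)²(0.4) = 27.82
Var(W) = E[W²] − (E[W])² = 27.82 − (3.22)² = 17.4516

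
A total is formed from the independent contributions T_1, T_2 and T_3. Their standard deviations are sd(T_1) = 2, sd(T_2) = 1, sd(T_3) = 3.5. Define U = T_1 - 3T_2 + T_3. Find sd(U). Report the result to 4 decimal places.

5.0249

Var(T_1) = 4, Var(T_2) = 1, Var(T_3) = 12.25
By independence, Var(U) = (1)²Var(T_1) + (-3)²Var(T_2) + (1)²Var(T_3)
= (1)²·4 + (-3)²·1 + (1)²·12.25 = 25.25
sd(U) = √25.25 ≈ 5.0249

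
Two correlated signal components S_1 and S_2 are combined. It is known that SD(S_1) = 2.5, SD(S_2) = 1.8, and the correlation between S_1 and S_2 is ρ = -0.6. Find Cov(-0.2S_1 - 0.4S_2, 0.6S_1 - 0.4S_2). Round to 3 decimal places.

V(S_1) = (2.5)² = 6.25;  V(S_2) = (1.8)² = 3.24
Cov(S_1,S_2) = ρ·SD(S_1)·SD(S_2) = -0.6·2.5·1.8 = -2.7
Cov(-0.2S_1 - 0.4S_2, 0.6S_1 - 0.4S_2) = (-0.2)(0.6)V(S_1) + (-0.4)(-0.4)V(S_2) + [(-0.2)(-0.4) + (-0.4)(0.6)]Cov(S_1,S_2)
= -0.12·6.25 + 0.16·3.24 + -0.16·-2.7 = 0.2004

0.200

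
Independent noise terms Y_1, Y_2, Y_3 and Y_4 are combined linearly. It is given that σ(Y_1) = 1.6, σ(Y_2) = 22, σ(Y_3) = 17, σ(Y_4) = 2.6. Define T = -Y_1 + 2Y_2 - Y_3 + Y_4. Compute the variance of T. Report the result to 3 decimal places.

V(Y_1) = 2.56, V(Y_2) = 484, V(Y_3) = 289, V(Y_4) = 6.76
By independence, V(T) = (-1)²V(Y_1) + (2)²V(Y_2) + (-1)²V(Y_3) + (1)²V(Y_4)
= (-1)²·2.56 + (2)²·484 + (-1)²·289 + (1)²·6.76 = 2234.32

2234.320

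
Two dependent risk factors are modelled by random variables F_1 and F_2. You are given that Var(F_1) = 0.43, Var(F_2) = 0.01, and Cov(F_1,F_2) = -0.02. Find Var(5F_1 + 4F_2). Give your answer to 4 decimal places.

10.1100

Var(5F_1 + 4F_2) = (5)²·Var(F_1) + (4)²·Var(F_2) + 2·(5)·(4)·Cov(F_1,F_2)
= 25·0.43 + 16·0.01 + 40·-0.02 = 10.11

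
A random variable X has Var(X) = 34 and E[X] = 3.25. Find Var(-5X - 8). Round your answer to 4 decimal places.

850.0000

Var(-5X - 8) = (-5)²·Var(X) = 25·34 = 850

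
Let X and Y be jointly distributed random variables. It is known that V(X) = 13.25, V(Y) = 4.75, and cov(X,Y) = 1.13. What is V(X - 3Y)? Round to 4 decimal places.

49.2200

V(X - 3Y) = (1)²·V(X) + (-3)²·V(Y) + 2·(1)·(-3)·cov(X,Y)
= 1·13.25 + 9·4.75 + -6·1.13 = 49.22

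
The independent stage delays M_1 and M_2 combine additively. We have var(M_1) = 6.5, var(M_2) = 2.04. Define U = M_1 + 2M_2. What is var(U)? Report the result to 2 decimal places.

By independence, var(U) = (1)²var(M_1) + (2)²var(M_2)
= (1)²·6.5 + (2)²·2.04 = 14.66

14.66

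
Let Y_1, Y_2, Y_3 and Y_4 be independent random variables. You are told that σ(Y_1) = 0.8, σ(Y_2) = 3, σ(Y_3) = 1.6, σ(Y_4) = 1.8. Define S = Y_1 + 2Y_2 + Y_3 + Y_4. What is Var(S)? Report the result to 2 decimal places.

Var(Y_1) = 0.64, Var(Y_2) = 9, Var(Y_3) = 2.56, Var(Y_4) = 3.24
By independence, Var(S) = (1)²Var(Y_1) + (2)²Var(Y_2) + (1)²Var(Y_3) + (1)²Var(Y_4)
= (1)²·0.64 + (2)²·9 + (1)²·2.56 + (1)²·3.24 = 42.44

42.44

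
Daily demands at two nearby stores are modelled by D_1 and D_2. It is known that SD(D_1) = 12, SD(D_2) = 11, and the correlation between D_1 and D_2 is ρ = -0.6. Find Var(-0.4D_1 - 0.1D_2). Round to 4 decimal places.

17.9140

Var(D_1) = (12)² = 144;  Var(D_2) = (11)² = 121
cov(D_1,D_2) = ρ·SD(D_1)·SD(D_2) = -0.6·12·11 = -79.2
Var(-0.4D_1 - 0.1D_2) = (-0.4)²·Var(D_1) + (-0.1)²·Var(D_2) + 2·(-0.4)·(-0.1)·cov(D_1,D_2)
= 0.16·144 + 0.01·121 + 0.08·-79.2 = 17.914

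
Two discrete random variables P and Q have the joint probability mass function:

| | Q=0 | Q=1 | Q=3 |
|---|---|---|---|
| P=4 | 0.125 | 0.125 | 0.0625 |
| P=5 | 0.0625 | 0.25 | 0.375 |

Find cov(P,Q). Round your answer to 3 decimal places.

E[P] = 4.6875,  E[Q] = 1.6875
E[PQ] = 8.125
cov(P,Q) = E[PQ] − E[P]E[Q] = 8.125 − (4.6875)(1.6875) = 0.21484375

0.215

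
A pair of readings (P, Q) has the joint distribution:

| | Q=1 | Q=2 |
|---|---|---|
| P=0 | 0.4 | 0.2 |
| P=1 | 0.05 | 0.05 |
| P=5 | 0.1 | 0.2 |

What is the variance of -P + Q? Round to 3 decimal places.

E[P] = 1.6,  E[Q] = 1.45,  E[PQ] = 2.65
Var(P) = 7.6 − (1.6)² = 5.04;  Var(Q) = 2.35 − (1.45)² = 0.2475
cov(P,Q) = 2.65 − (1.6)(1.45) = 0.33
Var(-P + Q) = (-1)²·5.04 + (1)²·0.2475 + 2·(-1)·(1)·0.33 = 4.6275

4.628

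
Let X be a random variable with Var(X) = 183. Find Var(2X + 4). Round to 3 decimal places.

Var(2X + 4) = (2)²·Var(X) = 4·183 = 732

732.000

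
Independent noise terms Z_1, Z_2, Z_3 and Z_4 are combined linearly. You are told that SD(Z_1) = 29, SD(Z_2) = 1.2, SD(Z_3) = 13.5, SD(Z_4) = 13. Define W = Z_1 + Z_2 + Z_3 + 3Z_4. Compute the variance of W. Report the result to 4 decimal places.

var(Z_1) = 841, var(Z_2) = 1.44, var(Z_3) = 182.25, var(Z_4) = 169
By independence, var(W) = (1)²var(Z_1) + (1)²var(Z_2) + (1)²var(Z_3) + (3)²var(Z_4)
= (1)²·841 + (1)²·1.44 + (1)²·182.25 + (3)²·169 = 2545.69

2545.6900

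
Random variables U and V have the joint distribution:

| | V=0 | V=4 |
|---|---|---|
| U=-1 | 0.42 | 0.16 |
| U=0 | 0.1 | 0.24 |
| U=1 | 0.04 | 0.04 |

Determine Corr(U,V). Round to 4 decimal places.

0.3146

E[U] = -0.5,  E[V] = 1.76
E[UV] = -0.48
Cov(U,V) = E[UV] − E[U]E[V] = -0.48 − (-0.5)(1.76) = 0.4
Var(U) = 0.41,  Var(V) = 3.9424
ρ = 0.4 / √(0.41·3.9424) ≈ 0.3146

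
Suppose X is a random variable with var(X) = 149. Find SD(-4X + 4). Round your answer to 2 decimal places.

48.83

var(-4X + 4) = (-4)²·149 = 2384
SD(-4X + 4) = √2384 ≈ 48.83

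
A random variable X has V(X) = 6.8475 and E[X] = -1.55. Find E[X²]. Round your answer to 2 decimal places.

E[X²] = V(X) + (E[X])² = 6.8475 + (-1.55)² = 9.25

9.25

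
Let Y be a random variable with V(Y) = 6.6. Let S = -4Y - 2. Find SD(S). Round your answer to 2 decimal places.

V(-4Y - 2) = (-4)²·6.6 = 105.6
SD(S) = √105.6 ≈ 10.28

10.28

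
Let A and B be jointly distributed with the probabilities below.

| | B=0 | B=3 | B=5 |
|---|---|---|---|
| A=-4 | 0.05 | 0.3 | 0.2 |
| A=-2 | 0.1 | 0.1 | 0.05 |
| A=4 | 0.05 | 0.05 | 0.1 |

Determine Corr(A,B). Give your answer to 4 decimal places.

-0.0384

E[A] = -1.9,  E[B] = 3.1
E[AB] = -6.1
Cov(A,B) = E[AB] − E[A]E[B] = -6.1 − (-1.9)(3.1) = -0.21
V(A) = 9.39,  V(B) = 3.19
ρ = -0.21 / √(9.39·3.19) ≈ -0.0384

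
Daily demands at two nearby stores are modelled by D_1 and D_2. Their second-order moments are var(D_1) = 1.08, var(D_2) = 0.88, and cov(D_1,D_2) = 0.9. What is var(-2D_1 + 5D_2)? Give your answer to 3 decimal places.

var(-2D_1 + 5D_2) = (-2)²·var(D_1) + (5)²·var(D_2) + 2·(-2)·(5)·cov(D_1,D_2)
= 4·1.08 + 25·0.88 + -20·0.9 = 8.32

8.320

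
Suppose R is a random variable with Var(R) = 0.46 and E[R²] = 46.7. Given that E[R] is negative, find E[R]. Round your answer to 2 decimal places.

(E[R])² = E[R²] − Var(R) = 46.7 − 0.46 = 46.24
E[R] = −√46.24 = -6.8

-6.80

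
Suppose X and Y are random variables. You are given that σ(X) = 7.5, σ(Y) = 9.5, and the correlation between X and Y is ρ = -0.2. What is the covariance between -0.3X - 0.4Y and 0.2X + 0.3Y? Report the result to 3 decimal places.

-11.783

Var(X) = (7.5)² = 56.25;  Var(Y) = (9.5)² = 90.25
Cov(X,Y) = ρ·σ(X)·σ(Y) = -0.2·7.5·9.5 = -14.25
Cov(-0.3X - 0.4Y, 0.2X + 0.3Y) = (-0.3)(0.2)Var(X) + (-0.4)(0.3)Var(Y) + [(-0.3)(0.3) + (-0.4)(0.2)]Cov(X,Y)
= -0.06·56.25 + -0.12·90.25 + -0.17·-14.25 = -11.7825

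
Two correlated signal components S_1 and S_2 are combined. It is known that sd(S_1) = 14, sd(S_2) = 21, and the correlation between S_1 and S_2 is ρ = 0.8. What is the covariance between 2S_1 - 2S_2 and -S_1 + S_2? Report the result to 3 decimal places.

-333.200

Var(S_1) = (14)² = 196;  Var(S_2) = (21)² = 441
cov(S_1,S_2) = ρ·sd(S_1)·sd(S_2) = 0.8·14·21 = 235.2
cov(2S_1 - 2S_2, -S_1 + S_2) = (2)(-1)Var(S_1) + (-2)(1)Var(S_2) + [(2)(1) + (-2)(-1)]cov(S_1,S_2)
= -2·196 + -2·441 + 4·235.2 = -333.2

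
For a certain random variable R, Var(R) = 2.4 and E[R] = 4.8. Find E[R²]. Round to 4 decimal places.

25.4400

E[R²] = Var(R) + (E[R])² = 2.4 + (4.8)² = 25.44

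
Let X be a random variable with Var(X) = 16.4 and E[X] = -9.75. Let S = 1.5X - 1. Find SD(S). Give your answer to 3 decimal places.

6.075

Var(1.5X - 1) = (1.5)²·16.4 = 36.9
SD(S) = √36.9 ≈ 6.075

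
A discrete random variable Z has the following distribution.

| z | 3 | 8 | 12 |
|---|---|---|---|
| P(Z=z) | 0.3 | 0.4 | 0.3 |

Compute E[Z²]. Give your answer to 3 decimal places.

71.500

E[Z²] = (3)²(0.3) + (8)²(0.4) + (12)²(0.3) = 71.5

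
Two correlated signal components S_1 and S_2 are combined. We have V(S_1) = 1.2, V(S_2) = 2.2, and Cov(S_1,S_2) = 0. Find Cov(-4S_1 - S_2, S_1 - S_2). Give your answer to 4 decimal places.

Cov(-4S_1 - S_2, S_1 - S_2) = (-4)(1)V(S_1) + (-1)(-1)V(S_2) + [(-4)(-1) + (-1)(1)]Cov(S_1,S_2)
= -4·1.2 + 1·2.2 + 3·0 = -2.6

-2.6000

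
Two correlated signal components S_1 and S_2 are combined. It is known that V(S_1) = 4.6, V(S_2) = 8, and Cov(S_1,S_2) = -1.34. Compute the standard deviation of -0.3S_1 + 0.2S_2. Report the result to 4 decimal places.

0.9459

V(-0.3S_1 + 0.2S_2) = (-0.3)²·V(S_1) + (0.2)²·V(S_2) + 2·(-0.3)·(0.2)·Cov(S_1,S_2)
= 0.09·4.6 + 0.04·8 + -0.12·-1.34 = 0.8948
SD(-0.3S_1 + 0.2S_2) = √0.8948 ≈ 0.9459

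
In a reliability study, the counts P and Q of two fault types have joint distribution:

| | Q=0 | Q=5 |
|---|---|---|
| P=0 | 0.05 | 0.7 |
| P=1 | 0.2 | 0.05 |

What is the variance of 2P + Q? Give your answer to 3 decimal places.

E[P] = 0.25,  E[Q] = 3.75,  E[PQ] = 0.25
Var(P) = 0.25 − (0.25)² = 0.1875;  Var(Q) = 18.75 − (3.75)² = 4.6875
cov(P,Q) = 0.25 − (0.25)(3.75) = -0.6875
Var(2P + Q) = (2)²·0.1875 + (1)²·4.6875 + 2·(2)·(1)·-0.6875 = 2.6875

2.688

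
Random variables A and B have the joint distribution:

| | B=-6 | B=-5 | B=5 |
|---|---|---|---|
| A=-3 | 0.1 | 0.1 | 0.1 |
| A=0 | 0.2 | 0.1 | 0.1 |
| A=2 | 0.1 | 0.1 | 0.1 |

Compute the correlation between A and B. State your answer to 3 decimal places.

-0.013

E[A] = -0.3,  E[B] = -2.4
E[AB] = 0.6
Cov(A,B) = E[AB] − E[A]E[B] = 0.6 − (-0.3)(-2.4) = -0.12
var(A) = 3.81,  var(B) = 23.64
ρ = -0.12 / √(3.81·23.64) ≈ -0.013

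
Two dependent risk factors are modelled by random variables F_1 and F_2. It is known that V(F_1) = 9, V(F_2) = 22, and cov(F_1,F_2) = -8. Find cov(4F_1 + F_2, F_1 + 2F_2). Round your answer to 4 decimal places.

cov(4F_1 + F_2, F_1 + 2F_2) = (4)(1)V(F_1) + (1)(2)V(F_2) + [(4)(2) + (1)(1)]cov(F_1,F_2)
= 4·9 + 2·22 + 9·-8 = 8

8.0000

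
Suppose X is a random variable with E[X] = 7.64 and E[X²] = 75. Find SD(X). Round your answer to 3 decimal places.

4.078

V(X) = 75 − (7.64)² = 16.6304
SD(X) = √16.6304 ≈ 4.078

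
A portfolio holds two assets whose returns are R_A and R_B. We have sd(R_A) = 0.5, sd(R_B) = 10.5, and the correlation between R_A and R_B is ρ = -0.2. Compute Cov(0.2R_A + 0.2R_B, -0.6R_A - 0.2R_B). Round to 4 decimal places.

-4.2720

var(R_A) = (0.5)² = 0.25;  var(R_B) = (10.5)² = 110.25
Cov(R_A,R_B) = ρ·sd(R_A)·sd(R_B) = -0.2·0.5·10.5 = -1.05
Cov(0.2R_A + 0.2R_B, -0.6R_A - 0.2R_B) = (0.2)(-0.6)var(R_A) + (0.2)(-0.2)var(R_B) + [(0.2)(-0.2) + (0.2)(-0.6)]Cov(R_A,R_B)
= -0.12·0.25 + -0.04·110.25 + -0.16·-1.05 = -4.272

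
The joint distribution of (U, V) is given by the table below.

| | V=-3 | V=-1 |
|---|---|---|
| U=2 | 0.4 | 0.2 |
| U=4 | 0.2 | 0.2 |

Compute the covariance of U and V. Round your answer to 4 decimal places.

E[U] = 2.8,  E[V] = -2.2
E[UV] = -6
cov(U,V) = E[UV] − E[U]E[V] = -6 − (2.8)(-2.2) = 0.16

0.1600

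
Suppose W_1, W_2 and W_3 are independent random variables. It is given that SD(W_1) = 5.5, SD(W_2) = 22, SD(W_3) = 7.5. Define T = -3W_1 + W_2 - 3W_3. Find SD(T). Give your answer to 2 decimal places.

35.53

Var(W_1) = 30.25, Var(W_2) = 484, Var(W_3) = 56.25
By independence, Var(T) = (-3)²Var(W_1) + (1)²Var(W_2) + (-3)²Var(W_3)
= (-3)²·30.25 + (1)²·484 + (-3)²·56.25 = 1262.5
SD(T) = √1262.5 ≈ 35.53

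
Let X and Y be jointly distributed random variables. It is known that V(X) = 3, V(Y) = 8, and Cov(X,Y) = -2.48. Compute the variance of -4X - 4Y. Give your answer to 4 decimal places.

96.6400

V(-4X - 4Y) = (-4)²·V(X) + (-4)²·V(Y) + 2·(-4)·(-4)·Cov(X,Y)
= 16·3 + 16·8 + 32·-2.48 = 96.64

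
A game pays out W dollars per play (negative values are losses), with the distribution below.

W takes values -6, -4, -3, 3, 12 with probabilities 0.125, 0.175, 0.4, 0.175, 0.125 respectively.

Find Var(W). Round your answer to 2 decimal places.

E[W] = (-6)(0.125) + (-4)(0.175) + (-3)(0.4) + (3)(0.175) + (12)(0.125) = -0.625
E[W²] = (-6)²(0.125) + (-4)²(0.175) + (-3)²(0.4) + (3)²(0.175) + (12)²(0.125) = 30.475
Var(W) = E[W²] − (E[W])² = 30.475 − (-0.625)² = 30.084375

30.08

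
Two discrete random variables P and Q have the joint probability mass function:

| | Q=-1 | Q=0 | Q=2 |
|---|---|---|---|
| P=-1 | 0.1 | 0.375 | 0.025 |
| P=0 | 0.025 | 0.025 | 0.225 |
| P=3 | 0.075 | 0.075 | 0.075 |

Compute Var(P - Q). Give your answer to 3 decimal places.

3.399

E[P] = 0.175,  E[Q] = 0.45,  E[PQ] = 0.275
Var(P) = 2.525 − (0.175)² = 2.494375;  Var(Q) = 1.5 − (0.45)² = 1.2975
cov(P,Q) = 0.275 − (0.175)(0.45) = 0.19625
Var(P - Q) = (1)²·2.494375 + (-1)²·1.2975 + 2·(1)·(-1)·0.19625 = 3.399375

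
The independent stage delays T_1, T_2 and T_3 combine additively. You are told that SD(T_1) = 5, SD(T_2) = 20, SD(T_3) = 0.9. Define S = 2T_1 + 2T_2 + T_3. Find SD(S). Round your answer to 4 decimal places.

41.2409

Var(T_1) = 25, Var(T_2) = 400, Var(T_3) = 0.81
By independence, Var(S) = (2)²Var(T_1) + (2)²Var(T_2) + (1)²Var(T_3)
= (2)²·25 + (2)²·400 + (1)²·0.81 = 1700.81
SD(S) = √1700.81 ≈ 41.2409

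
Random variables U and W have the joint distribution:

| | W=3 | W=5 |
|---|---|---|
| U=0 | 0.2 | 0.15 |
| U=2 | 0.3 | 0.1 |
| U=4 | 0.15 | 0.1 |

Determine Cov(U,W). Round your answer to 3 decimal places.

E[U] = 1.8,  E[W] = 3.7
E[UW] = 6.6
Cov(U,W) = E[UW] − E[U]E[W] = 6.6 − (1.8)(3.7) = -0.06

-0.060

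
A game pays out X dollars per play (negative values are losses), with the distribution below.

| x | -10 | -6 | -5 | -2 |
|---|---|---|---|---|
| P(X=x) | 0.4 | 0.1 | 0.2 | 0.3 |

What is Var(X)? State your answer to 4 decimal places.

E[X] = (-10)(0.4) + (-6)(0.1) + (-5)(0.2) + (-2)(0.3) = -6.2
E[X²] = (-10)²(0.4) + (-6)²(0.1) + (-5)²(0.2) + (-2)²(0.3) = 49.8
Var(X) = E[X²] − (E[X])² = 49.8 − (-6.2)² = 11.36

11.3600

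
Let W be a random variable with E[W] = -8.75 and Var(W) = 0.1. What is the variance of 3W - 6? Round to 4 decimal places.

0.9000

Var(3W - 6) = (3)²·Var(W) = 9·0.1 = 0.9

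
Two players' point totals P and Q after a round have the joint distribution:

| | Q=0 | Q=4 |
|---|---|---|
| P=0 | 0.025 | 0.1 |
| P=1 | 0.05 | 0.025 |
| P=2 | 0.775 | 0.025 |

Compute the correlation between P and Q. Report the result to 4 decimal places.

-0.7205

E[P] = 1.675,  E[Q] = 0.6
E[PQ] = 0.3
Cov(P,Q) = E[PQ] − E[P]E[Q] = 0.3 − (1.675)(0.6) = -0.705
Var(P) = 0.469375,  Var(Q) = 2.04
ρ = -0.705 / √(0.469375·2.04) ≈ -0.7205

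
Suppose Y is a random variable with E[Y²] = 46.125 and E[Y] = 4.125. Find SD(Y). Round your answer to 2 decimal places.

Var(Y) = 46.125 − (4.125)² = 29.109375
SD(Y) = √29.109375 ≈ 5.40

5.40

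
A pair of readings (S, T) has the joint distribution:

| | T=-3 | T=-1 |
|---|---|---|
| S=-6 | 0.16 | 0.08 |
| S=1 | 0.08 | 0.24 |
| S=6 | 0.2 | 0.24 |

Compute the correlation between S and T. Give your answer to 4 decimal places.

E[S] = 1.52,  E[T] = -1.88
E[ST] = -2.16
cov(S,T) = E[ST] − E[S]E[T] = -2.16 − (1.52)(-1.88) = 0.6976
V(S) = 22.4896,  V(T) = 0.9856
ρ = 0.6976 / √(22.4896·0.9856) ≈ 0.1482

0.1482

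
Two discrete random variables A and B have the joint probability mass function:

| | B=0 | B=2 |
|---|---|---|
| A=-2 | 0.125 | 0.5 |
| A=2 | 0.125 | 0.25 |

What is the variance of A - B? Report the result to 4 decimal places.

5.0000

E[A] = -0.5,  E[B] = 1.5,  E[AB] = -1
Var(A) = 4 − (-0.5)² = 3.75;  Var(B) = 3 − (1.5)² = 0.75
cov(A,B) = -1 − (-0.5)(1.5) = -0.25
Var(A - B) = (1)²·3.75 + (-1)²·0.75 + 2·(1)·(-1)·-0.25 = 5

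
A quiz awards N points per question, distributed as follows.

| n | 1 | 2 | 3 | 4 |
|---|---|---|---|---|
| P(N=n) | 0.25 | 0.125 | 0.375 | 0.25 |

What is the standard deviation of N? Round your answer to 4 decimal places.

E[N] = (1)(0.25) + (2)(0.125) + (3)(0.375) + (4)(0.25) = 2.625
E[N²] = (1)²(0.25) + (2)²(0.125) + (3)²(0.375) + (4)²(0.25) = 8.125
Var(N) = E[N²] − (E[N])² = 8.125 − (2.625)² = 1.234375
SD(N) = √1.234375 ≈ 1.1110

1.1110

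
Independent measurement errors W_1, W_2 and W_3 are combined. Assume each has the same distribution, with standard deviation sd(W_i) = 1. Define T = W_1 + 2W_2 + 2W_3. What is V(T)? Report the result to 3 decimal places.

9.000

V(W_i) = (1)² = 1
By independence, V(T) = (1)²V(W_1) + (2)²V(W_2) + (2)²V(W_3)
= (1)²·1 + (2)²·1 + (2)²·1 = 9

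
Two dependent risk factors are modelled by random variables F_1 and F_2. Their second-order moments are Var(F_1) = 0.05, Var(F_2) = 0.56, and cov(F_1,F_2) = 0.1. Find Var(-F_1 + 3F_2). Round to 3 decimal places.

Var(-F_1 + 3F_2) = (-1)²·Var(F_1) + (3)²·Var(F_2) + 2·(-1)·(3)·cov(F_1,F_2)
= 1·0.05 + 9·0.56 + -6·0.1 = 4.49

4.490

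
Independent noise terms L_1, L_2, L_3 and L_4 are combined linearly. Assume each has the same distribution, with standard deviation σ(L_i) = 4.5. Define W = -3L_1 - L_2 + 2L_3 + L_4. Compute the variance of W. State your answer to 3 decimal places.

303.750

Var(L_i) = (4.5)² = 20.25
By independence, Var(W) = (-3)²Var(L_1) + (-1)²Var(L_2) + (2)²Var(L_3) + (1)²Var(L_4)
= (-3)²·20.25 + (-1)²·20.25 + (2)²·20.25 + (1)²·20.25 = 303.75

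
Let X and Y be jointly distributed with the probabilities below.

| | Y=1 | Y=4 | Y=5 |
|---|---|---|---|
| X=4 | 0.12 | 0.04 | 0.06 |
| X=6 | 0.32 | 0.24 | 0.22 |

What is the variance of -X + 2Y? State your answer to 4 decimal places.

12.7504

E[X] = 5.56,  E[Y] = 2.96,  E[XY] = 16.6
var(X) = 31.6 − (5.56)² = 0.6864;  var(Y) = 11.92 − (2.96)² = 3.1584
Cov(X,Y) = 16.6 − (5.56)(2.96) = 0.1424
var(-X + 2Y) = (-1)²·0.6864 + (2)²·3.1584 + 2·(-1)·(2)·0.1424 = 12.7504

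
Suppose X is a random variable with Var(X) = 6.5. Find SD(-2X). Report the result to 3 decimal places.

5.099

Var(-2X) = (-2)²·6.5 = 26
SD(-2X) = √26 ≈ 5.099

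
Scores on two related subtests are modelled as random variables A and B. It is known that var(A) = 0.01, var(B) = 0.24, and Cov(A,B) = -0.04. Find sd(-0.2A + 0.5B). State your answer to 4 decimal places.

var(-0.2A + 0.5B) = (-0.2)²·var(A) + (0.5)²·var(B) + 2·(-0.2)·(0.5)·Cov(A,B)
= 0.04·0.01 + 0.25·0.24 + -0.2·-0.04 = 0.0684
sd(-0.2A + 0.5B) = √0.0684 ≈ 0.2615

0.2615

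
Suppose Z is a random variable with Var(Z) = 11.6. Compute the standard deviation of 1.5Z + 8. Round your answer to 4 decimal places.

Var(1.5Z + 8) = (1.5)²·11.6 = 26.1
σ(1.5Z + 8) = √26.1 ≈ 5.1088

5.1088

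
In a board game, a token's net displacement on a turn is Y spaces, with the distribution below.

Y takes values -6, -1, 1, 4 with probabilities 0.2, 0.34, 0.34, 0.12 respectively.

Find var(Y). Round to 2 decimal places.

9.28

E[Y] = (-6)(0.2) + (-1)(0.34) + (1)(0.34) + (4)(0.12) = -0.72
E[Y²] = (-6)²(0.2) + (-1)²(0.34) + (1)²(0.34) + (4)²(0.12) = 9.8
var(Y) = E[Y²] − (E[Y])² = 9.8 − (-0.72)² = 9.2816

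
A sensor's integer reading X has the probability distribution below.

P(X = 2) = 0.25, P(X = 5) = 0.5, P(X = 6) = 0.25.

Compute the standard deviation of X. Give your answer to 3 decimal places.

1.500

E[X] = (2)(0.25) + (5)(0.5) + (6)(0.25) = 4.5
E[X²] = (2)²(0.25) + (5)²(0.5) + (6)²(0.25) = 22.5
Var(X) = E[X²] − (E[X])² = 22.5 − (4.5)² = 2.25
SD(X) = √2.25 ≈ 1.500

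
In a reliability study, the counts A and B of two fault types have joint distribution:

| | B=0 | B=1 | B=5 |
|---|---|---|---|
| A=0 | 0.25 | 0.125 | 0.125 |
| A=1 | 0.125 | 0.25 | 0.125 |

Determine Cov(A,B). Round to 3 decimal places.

E[A] = 0.5,  E[B] = 1.625
E[AB] = 0.875
Cov(A,B) = E[AB] − E[A]E[B] = 0.875 − (0.5)(1.625) = 0.0625

0.063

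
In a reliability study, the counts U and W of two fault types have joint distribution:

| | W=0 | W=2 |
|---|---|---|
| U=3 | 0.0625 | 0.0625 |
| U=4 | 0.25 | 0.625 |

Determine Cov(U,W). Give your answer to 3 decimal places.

0.047

E[U] = 3.875,  E[W] = 1.375
E[UW] = 5.375
Cov(U,W) = E[UW] − E[U]E[W] = 5.375 − (3.875)(1.375) = 0.046875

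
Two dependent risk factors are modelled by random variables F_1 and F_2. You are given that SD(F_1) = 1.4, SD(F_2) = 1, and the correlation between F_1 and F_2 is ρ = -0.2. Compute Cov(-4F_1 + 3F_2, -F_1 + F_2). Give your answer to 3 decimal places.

V(F_1) = (1.4)² = 1.96;  V(F_2) = (1)² = 1
Cov(F_1,F_2) = ρ·SD(F_1)·SD(F_2) = -0.2·1.4·1 = -0.28
Cov(-4F_1 + 3F_2, -F_1 + F_2) = (-4)(-1)V(F_1) + (3)(1)V(F_2) + [(-4)(1) + (3)(-1)]Cov(F_1,F_2)
= 4·1.96 + 3·1 + -7·-0.28 = 12.8

12.800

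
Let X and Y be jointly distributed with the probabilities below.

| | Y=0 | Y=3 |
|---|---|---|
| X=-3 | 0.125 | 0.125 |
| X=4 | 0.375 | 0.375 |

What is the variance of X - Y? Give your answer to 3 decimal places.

E[X] = 2.25,  E[Y] = 1.5,  E[XY] = 3.375
var(X) = 14.25 − (2.25)² = 9.1875;  var(Y) = 4.5 − (1.5)² = 2.25
cov(X,Y) = 3.375 − (2.25)(1.5) = 0
var(X - Y) = (1)²·9.1875 + (-1)²·2.25 + 2·(1)·(-1)·0 = 11.4375

11.438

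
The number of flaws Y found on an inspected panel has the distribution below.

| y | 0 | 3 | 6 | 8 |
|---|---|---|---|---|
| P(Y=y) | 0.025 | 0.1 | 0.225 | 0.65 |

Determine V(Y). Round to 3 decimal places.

3.678

E[Y] = (0)(0.025) + (3)(0.1) + (6)(0.225) + (8)(0.65) = 6.85
E[Y²] = (0)²(0.025) + (3)²(0.1) + (6)²(0.225) + (8)²(0.65) = 50.6
V(Y) = E[Y²] − (E[Y])² = 50.6 − (6.85)² = 3.6775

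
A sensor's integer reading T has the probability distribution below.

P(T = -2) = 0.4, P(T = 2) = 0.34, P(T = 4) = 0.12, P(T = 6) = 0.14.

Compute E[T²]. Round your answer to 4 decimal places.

E[T²] = (-2)²(0.4) + (2)²(0.34) + (4)²(0.12) + (6)²(0.14) = 9.92

9.9200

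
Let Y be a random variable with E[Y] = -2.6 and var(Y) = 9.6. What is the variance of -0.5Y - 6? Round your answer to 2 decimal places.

2.40

var(-0.5Y - 6) = (-0.5)²·var(Y) = 0.25·9.6 = 2.4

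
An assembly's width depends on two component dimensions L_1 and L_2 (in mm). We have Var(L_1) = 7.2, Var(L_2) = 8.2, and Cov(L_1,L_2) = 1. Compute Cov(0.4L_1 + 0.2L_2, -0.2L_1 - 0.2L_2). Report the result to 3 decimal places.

Cov(0.4L_1 + 0.2L_2, -0.2L_1 - 0.2L_2) = (0.4)(-0.2)Var(L_1) + (0.2)(-0.2)Var(L_2) + [(0.4)(-0.2) + (0.2)(-0.2)]Cov(L_1,L_2)
= -0.08·7.2 + -0.04·8.2 + -0.12·1 = -1.024

-1.024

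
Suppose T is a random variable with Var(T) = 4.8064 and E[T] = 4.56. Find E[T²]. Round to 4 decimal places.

25.6000

E[T²] = Var(T) + (E[T])² = 4.8064 + (4.56)² = 25.6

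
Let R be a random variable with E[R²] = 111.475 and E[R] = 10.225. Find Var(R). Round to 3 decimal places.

Var(R) = 111.475 − (10.225)² = 6.924375

6.924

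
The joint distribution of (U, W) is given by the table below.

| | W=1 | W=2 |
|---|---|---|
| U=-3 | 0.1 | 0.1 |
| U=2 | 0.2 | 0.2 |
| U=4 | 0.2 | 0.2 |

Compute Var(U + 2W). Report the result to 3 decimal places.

E[U] = 1.8,  E[W] = 1.5,  E[UW] = 2.7
Var(U) = 9.8 − (1.8)² = 6.56;  Var(W) = 2.5 − (1.5)² = 0.25
cov(U,W) = 2.7 − (1.8)(1.5) = 0
Var(U + 2W) = (1)²·6.56 + (2)²·0.25 + 2·(1)·(2)·0 = 7.56

7.560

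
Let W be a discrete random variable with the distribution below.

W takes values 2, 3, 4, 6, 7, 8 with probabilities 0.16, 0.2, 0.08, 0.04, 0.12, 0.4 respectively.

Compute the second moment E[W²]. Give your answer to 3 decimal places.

36.640

E[W²] = (2)²(0.16) + (3)²(0.2) + (4)²(0.08) + (6)²(0.04) + (7)²(0.12) + (8)²(0.4) = 36.64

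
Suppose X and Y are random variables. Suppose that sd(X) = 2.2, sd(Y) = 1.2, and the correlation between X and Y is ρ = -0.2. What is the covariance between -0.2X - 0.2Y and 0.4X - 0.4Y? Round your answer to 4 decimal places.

V(X) = (2.2)² = 4.84;  V(Y) = (1.2)² = 1.44
Cov(X,Y) = ρ·sd(X)·sd(Y) = -0.2·2.2·1.2 = -0.528
Cov(-0.2X - 0.2Y, 0.4X - 0.4Y) = (-0.2)(0.4)V(X) + (-0.2)(-0.4)V(Y) + [(-0.2)(-0.4) + (-0.2)(0.4)]Cov(X,Y)
= -0.08·4.84 + 0.08·1.44 + 0·-0.528 = -0.272

-0.2720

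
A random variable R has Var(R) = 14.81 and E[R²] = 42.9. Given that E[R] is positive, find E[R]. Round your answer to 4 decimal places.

(E[R])² = E[R²] − Var(R) = 42.9 − 14.81 = 28.09
E[R] = √28.09 = 5.3

5.3000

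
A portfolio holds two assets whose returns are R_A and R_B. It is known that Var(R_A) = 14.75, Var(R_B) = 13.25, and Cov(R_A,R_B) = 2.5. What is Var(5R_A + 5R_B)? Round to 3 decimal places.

Var(5R_A + 5R_B) = (5)²·Var(R_A) + (5)²·Var(R_B) + 2·(5)·(5)·Cov(R_A,R_B)
= 25·14.75 + 25·13.25 + 50·2.5 = 825

825.000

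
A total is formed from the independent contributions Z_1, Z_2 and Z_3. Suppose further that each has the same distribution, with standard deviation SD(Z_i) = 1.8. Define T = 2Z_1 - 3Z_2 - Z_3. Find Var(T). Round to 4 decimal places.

Var(Z_i) = (1.8)² = 3.24
By independence, Var(T) = (2)²Var(Z_1) + (-3)²Var(Z_2) + (-1)²Var(Z_3)
= (2)²·3.24 + (-3)²·3.24 + (-1)²·3.24 = 45.36

45.3600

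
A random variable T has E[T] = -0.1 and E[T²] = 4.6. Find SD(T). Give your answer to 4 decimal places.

V(T) = 4.6 − (-0.1)² = 4.59
SD(T) = √4.59 ≈ 2.1424

2.1424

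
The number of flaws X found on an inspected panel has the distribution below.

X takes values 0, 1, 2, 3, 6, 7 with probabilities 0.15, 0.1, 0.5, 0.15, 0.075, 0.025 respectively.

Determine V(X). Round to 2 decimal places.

2.64

E[X] = (0)(0.15) + (1)(0.1) + (2)(0.5) + (3)(0.15) + (6)(0.075) + (7)(0.025) = 2.175
E[X²] = (0)²(0.15) + (1)²(0.1) + (2)²(0.5) + (3)²(0.15) + (6)²(0.075) + (7)²(0.025) = 7.375
V(X) = E[X²] − (E[X])² = 7.375 − (2.175)² = 2.644375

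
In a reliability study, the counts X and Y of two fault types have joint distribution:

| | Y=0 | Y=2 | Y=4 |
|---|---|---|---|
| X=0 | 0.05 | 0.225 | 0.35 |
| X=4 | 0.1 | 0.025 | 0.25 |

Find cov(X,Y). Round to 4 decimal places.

-0.1500

E[X] = 1.5,  E[Y] = 2.9
E[XY] = 4.2
cov(X,Y) = E[XY] − E[X]E[Y] = 4.2 − (1.5)(2.9) = -0.15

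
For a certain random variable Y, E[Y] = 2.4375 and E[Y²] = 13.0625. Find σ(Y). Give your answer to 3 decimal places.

2.669

Var(Y) = 13.0625 − (2.4375)² = 7.12109375
σ(Y) = √7.12109375 ≈ 2.669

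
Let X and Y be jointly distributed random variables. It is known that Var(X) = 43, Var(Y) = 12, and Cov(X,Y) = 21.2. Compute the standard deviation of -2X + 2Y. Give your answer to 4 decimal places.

Var(-2X + 2Y) = (-2)²·Var(X) + (2)²·Var(Y) + 2·(-2)·(2)·Cov(X,Y)
= 4·43 + 4·12 + -8·21.2 = 50.4
SD(-2X + 2Y) = √50.4 ≈ 7.0993

7.0993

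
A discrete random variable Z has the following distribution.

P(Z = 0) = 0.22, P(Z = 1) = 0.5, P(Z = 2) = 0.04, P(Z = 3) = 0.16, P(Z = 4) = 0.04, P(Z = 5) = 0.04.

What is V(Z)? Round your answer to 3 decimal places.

1.724

E[Z] = (0)(0.22) + (1)(0.5) + (2)(0.04) + (3)(0.16) + (4)(0.04) + (5)(0.04) = 1.42
E[Z²] = (0)²(0.22) + (1)²(0.5) + (2)²(0.04) + (3)²(0.16) + (4)²(0.04) + (5)²(0.04) = 3.74
V(Z) = E[Z²] − (E[Z])² = 3.74 − (1.42)² = 1.7236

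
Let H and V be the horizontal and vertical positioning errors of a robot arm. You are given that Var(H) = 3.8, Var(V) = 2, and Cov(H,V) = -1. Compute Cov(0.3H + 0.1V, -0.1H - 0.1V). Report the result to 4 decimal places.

-0.0940

Cov(0.3H + 0.1V, -0.1H - 0.1V) = (0.3)(-0.1)Var(H) + (0.1)(-0.1)Var(V) + [(0.3)(-0.1) + (0.1)(-0.1)]Cov(H,V)
= -0.03·3.8 + -0.01·2 + -0.04·-1 = -0.094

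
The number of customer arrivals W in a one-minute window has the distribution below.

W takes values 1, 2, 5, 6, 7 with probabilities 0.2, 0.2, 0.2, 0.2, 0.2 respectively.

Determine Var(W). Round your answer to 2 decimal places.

5.36

E[W] = (1)(0.2) + (2)(0.2) + (5)(0.2) + (6)(0.2) + (7)(0.2) = 4.2
E[W²] = (1)²(0.2) + (2)²(0.2) + (5)²(0.2) + (6)²(0.2) + (7)²(0.2) = 23
Var(W) = E[W²] − (E[W])² = 23 − (4.2)² = 5.36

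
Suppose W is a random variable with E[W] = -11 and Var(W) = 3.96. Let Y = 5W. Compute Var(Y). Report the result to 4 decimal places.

99.0000

Var(5W) = (5)²·Var(W) = 25·3.96 = 99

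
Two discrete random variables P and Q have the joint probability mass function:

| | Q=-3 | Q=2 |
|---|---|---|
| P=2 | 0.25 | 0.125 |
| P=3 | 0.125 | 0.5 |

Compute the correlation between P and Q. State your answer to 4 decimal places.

E[P] = 2.625,  E[Q] = 0.125
E[PQ] = 0.875
Cov(P,Q) = E[PQ] − E[P]E[Q] = 0.875 − (2.625)(0.125) = 0.546875
var(P) = 0.234375,  var(Q) = 5.859375
ρ = 0.546875 / √(0.234375·5.859375) ≈ 0.4667

0.4667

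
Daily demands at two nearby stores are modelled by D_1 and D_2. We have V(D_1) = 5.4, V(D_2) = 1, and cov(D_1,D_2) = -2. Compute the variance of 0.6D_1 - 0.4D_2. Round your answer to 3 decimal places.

V(0.6D_1 - 0.4D_2) = (0.6)²·V(D_1) + (-0.4)²·V(D_2) + 2·(0.6)·(-0.4)·cov(D_1,D_2)
= 0.36·5.4 + 0.16·1 + -0.48·-2 = 3.064

3.064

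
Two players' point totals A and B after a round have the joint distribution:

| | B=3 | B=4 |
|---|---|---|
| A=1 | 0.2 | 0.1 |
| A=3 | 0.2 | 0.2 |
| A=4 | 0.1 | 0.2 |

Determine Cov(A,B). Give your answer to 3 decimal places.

E[A] = 2.7,  E[B] = 3.5
E[AB] = 9.6
Cov(A,B) = E[AB] − E[A]E[B] = 9.6 − (2.7)(3.5) = 0.15

0.150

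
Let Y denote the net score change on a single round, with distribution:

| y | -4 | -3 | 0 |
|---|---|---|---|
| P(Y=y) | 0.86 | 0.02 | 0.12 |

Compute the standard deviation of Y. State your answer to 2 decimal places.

E[Y] = (-4)(0.86) + (-3)(0.02) + (0)(0.12) = -3.5
E[Y²] = (-4)²(0.86) + (-3)²(0.02) + (0)²(0.12) = 13.94
Var(Y) = E[Y²] − (E[Y])² = 13.94 − (-3.5)² = 1.69
sd(Y) = √1.69 ≈ 1.30

1.30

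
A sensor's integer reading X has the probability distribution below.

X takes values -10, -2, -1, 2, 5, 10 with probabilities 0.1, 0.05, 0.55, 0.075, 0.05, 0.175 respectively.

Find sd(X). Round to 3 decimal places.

E[X] = (-10)(0.1) + (-2)(0.05) + (-1)(0.55) + (2)(0.075) + (5)(0.05) + (10)(0.175) = 0.5
E[X²] = (-10)²(0.1) + (-2)²(0.05) + (-1)²(0.55) + (2)²(0.075) + (5)²(0.05) + (10)²(0.175) = 29.8
Var(X) = E[X²] − (E[X])² = 29.8 − (0.5)² = 29.55
sd(X) = √29.55 ≈ 5.436

5.436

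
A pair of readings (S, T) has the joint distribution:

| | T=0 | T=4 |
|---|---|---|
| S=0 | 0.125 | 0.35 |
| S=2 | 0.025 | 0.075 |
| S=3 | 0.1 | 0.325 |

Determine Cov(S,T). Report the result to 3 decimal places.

E[S] = 1.475,  E[T] = 3
E[ST] = 4.5
Cov(S,T) = E[ST] − E[S]E[T] = 4.5 − (1.475)(3) = 0.075

0.075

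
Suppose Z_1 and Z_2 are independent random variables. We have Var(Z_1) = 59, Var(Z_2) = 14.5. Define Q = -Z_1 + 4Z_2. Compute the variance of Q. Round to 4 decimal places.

291.0000

By independence, Var(Q) = (-1)²Var(Z_1) + (4)²Var(Z_2)
= (-1)²·59 + (4)²·14.5 = 291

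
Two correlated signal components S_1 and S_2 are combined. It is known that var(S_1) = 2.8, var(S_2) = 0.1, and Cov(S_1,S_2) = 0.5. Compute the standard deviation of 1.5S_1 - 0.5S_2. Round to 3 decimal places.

2.361

var(1.5S_1 - 0.5S_2) = (1.5)²·var(S_1) + (-0.5)²·var(S_2) + 2·(1.5)·(-0.5)·Cov(S_1,S_2)
= 2.25·2.8 + 0.25·0.1 + -1.5·0.5 = 5.575
SD(1.5S_1 - 0.5S_2) = √5.575 ≈ 2.361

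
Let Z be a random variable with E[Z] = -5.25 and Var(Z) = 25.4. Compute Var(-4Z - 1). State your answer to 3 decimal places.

406.400

Var(-4Z - 1) = (-4)²·Var(Z) = 16·25.4 = 406.4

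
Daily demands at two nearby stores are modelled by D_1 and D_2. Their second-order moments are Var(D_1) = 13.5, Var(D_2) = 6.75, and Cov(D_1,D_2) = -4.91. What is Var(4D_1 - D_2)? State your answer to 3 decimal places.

262.030

Var(4D_1 - D_2) = (4)²·Var(D_1) + (-1)²·Var(D_2) + 2·(4)·(-1)·Cov(D_1,D_2)
= 16·13.5 + 1·6.75 + -8·-4.91 = 262.03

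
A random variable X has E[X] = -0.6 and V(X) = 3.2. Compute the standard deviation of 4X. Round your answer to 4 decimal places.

7.1554

V(4X) = (4)²·3.2 = 51.2
sd(4X) = √51.2 ≈ 7.1554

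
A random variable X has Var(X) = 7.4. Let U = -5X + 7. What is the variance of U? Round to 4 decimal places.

185.0000

Var(-5X + 7) = (-5)²·Var(X) = 25·7.4 = 185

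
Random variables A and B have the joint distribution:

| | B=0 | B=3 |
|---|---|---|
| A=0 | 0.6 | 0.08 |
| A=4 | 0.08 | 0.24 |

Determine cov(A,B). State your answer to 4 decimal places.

E[A] = 1.28,  E[B] = 0.96
E[AB] = 2.88
cov(A,B) = E[AB] − E[A]E[B] = 2.88 − (1.28)(0.96) = 1.6512

1.6512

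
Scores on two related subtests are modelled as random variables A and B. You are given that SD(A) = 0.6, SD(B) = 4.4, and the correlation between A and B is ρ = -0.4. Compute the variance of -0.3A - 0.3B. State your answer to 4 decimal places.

Var(A) = (0.6)² = 0.36;  Var(B) = (4.4)² = 19.36
Cov(A,B) = ρ·SD(A)·SD(B) = -0.4·0.6·4.4 = -1.056
Var(-0.3A - 0.3B) = (-0.3)²·Var(A) + (-0.3)²·Var(B) + 2·(-0.3)·(-0.3)·Cov(A,B)
= 0.09·0.36 + 0.09·19.36 + 0.18·-1.056 = 1.58472

1.5847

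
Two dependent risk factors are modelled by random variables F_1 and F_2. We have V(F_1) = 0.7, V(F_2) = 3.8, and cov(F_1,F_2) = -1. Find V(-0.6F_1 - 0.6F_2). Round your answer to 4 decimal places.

0.9000

V(-0.6F_1 - 0.6F_2) = (-0.6)²·V(F_1) + (-0.6)²·V(F_2) + 2·(-0.6)·(-0.6)·cov(F_1,F_2)
= 0.36·0.7 + 0.36·3.8 + 0.72·-1 = 0.9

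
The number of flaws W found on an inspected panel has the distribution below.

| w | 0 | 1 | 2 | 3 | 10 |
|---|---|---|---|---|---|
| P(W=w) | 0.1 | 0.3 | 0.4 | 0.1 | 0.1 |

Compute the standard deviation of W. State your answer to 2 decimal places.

E[W] = (0)(0.1) + (1)(0.3) + (2)(0.4) + (3)(0.1) + (10)(0.1) = 2.4
E[W²] = (0)²(0.1) + (1)²(0.3) + (2)²(0.4) + (3)²(0.1) + (10)²(0.1) = 12.8
Var(W) = E[W²] − (E[W])² = 12.8 − (2.4)² = 7.04
SD(W) = √7.04 ≈ 2.65

2.65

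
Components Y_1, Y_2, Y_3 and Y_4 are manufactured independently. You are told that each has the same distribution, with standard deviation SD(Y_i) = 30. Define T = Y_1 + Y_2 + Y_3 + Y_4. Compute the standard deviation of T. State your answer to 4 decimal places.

60.0000

V(Y_i) = (30)² = 900
By independence, V(T) = (1)²V(Y_1) + (1)²V(Y_2) + (1)²V(Y_3) + (1)²V(Y_4)
= (1)²·900 + (1)²·900 + (1)²·900 + (1)²·900 = 3600
SD(T) = √3600 ≈ 60.0000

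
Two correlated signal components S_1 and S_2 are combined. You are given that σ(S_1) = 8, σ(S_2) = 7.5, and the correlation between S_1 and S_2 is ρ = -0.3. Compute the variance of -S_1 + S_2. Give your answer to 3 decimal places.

V(S_1) = (8)² = 64;  V(S_2) = (7.5)² = 56.25
Cov(S_1,S_2) = ρ·σ(S_1)·σ(S_2) = -0.3·8·7.5 = -18
V(-S_1 + S_2) = (-1)²·V(S_1) + (1)²·V(S_2) + 2·(-1)·(1)·Cov(S_1,S_2)
= 1·64 + 1·56.25 + -2·-18 = 156.25

156.250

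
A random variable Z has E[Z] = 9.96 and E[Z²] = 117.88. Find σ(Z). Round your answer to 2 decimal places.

V(Z) = 117.88 − (9.96)² = 18.6784
σ(Z) = √18.6784 ≈ 4.32

4.32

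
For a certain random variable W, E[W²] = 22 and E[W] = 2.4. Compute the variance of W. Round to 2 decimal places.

var(W) = 22 − (2.4)² = 16.24

16.24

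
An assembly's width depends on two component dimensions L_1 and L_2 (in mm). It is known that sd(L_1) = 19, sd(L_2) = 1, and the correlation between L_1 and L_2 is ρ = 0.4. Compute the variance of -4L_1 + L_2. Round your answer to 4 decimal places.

var(L_1) = (19)² = 361;  var(L_2) = (1)² = 1
Cov(L_1,L_2) = ρ·sd(L_1)·sd(L_2) = 0.4·19·1 = 7.6
var(-4L_1 + L_2) = (-4)²·var(L_1) + (1)²·var(L_2) + 2·(-4)·(1)·Cov(L_1,L_2)
= 16·361 + 1·1 + -8·7.6 = 5716.2

5716.2000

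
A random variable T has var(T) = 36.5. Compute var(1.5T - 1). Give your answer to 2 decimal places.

var(1.5T - 1) = (1.5)²·var(T) = 2.25·36.5 = 82.125

82.13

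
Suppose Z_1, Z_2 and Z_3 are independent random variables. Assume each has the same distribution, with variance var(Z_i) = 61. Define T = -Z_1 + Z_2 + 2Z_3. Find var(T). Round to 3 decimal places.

By independence, var(T) = (-1)²var(Z_1) + (1)²var(Z_2) + (2)²var(Z_3)
= (-1)²·61 + (1)²·61 + (2)²·61 = 366

366.000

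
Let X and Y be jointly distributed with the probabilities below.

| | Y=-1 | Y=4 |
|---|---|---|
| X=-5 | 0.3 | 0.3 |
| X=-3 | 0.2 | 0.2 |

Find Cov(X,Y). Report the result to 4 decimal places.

0.0000

E[X] = -4.2,  E[Y] = 1.5
E[XY] = -6.3
Cov(X,Y) = E[XY] − E[X]E[Y] = -6.3 − (-4.2)(1.5) = 0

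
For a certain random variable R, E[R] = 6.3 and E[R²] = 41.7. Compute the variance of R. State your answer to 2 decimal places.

2.01

Var(R) = 41.7 − (6.3)² = 2.01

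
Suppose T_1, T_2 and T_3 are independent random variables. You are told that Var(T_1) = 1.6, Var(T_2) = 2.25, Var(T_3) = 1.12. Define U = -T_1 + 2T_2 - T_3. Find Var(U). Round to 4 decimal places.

11.7200

By independence, Var(U) = (-1)²Var(T_1) + (2)²Var(T_2) + (-1)²Var(T_3)
= (-1)²·1.6 + (2)²·2.25 + (-1)²·1.12 = 11.72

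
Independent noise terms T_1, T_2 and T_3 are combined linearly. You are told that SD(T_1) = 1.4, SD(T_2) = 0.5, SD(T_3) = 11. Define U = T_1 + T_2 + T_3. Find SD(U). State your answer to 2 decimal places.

var(T_1) = 1.96, var(T_2) = 0.25, var(T_3) = 121
By independence, var(U) = (1)²var(T_1) + (1)²var(T_2) + (1)²var(T_3)
= (1)²·1.96 + (1)²·0.25 + (1)²·121 = 123.21
SD(U) = √123.21 ≈ 11.10

11.10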